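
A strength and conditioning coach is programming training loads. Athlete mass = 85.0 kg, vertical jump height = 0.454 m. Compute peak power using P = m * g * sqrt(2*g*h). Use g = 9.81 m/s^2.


sqrt(2 * 9.81 * 0.454) = sqrt(8.90748) = 2.98454 m/s
P = 85.0 * 9.81 * 2.98454
= 2488.66 W

2488.66 W


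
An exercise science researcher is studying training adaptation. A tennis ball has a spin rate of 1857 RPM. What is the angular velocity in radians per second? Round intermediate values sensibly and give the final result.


Convert RPM to rad/s: multiply by 2*pi and divide by 60
omega = 1857 * 2 * pi / 60
= 194.465 rad/s

194.465 rad/s


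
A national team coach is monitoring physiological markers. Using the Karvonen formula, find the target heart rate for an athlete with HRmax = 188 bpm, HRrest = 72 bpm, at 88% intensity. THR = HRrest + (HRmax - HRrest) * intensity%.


HRR = 188 - 72 = 116
THR = 72 + 116 * 0.88
= 72 + 102.08
= 174.08 bpm

174.08 bpm


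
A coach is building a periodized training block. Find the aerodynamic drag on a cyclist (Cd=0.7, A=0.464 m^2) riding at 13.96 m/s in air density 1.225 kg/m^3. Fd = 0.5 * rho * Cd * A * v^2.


Fd = 0.5 * 1.225 * 0.7 * 0.464 * 13.96^2
= 0.5 * 1.225 * 0.7 * 0.464 * 194.8816
= 38.77 N

38.77 N


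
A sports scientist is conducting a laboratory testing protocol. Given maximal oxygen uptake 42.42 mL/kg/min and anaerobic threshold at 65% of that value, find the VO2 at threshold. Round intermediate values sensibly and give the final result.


Percentage as decimal = 0.65
VO2 at AT = 42.42 * 0.65 = 27.57 mL/kg/min

27.57 mL/kg/min


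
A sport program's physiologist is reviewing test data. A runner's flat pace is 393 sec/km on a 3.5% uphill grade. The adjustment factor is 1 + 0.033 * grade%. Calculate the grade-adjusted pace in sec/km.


Factor = 1 + 0.033 * 3.5 = 1.1155
Adjusted pace = 393 * 1.1155
= 438.39 sec/km

438.39 s/km


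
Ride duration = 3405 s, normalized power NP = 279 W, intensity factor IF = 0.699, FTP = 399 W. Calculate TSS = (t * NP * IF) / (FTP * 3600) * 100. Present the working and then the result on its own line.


Numerator = 3405 * 279 * 0.699 = 664046.505
Denominator = 399 * 3600 = 1436400
TSS = 664046.505 / 1436400 * 100
= 46.23

46.23 TSS


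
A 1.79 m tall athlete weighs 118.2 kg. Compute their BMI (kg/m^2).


height^2 = 3.2041 m^2
BMI = 118.2 / 3.2041 = 36.89 kg/m^2

36.89 kg/m^2


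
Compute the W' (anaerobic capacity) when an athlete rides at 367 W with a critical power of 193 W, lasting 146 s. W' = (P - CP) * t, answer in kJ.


Above-CP power = 174 W
Duration = 146 s
W' = 174 * 146 = 25404 J
Convert: 25404 / 1000 = 25.404 kJ

25.404 kJ


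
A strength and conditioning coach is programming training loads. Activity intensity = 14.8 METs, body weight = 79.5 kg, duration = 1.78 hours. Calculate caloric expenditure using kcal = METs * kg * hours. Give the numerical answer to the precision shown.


kcal = 14.8 * 79.5 * 1.78
= 1176.6 * 1.78
= 2094.35 kcal

2094.35 kcal


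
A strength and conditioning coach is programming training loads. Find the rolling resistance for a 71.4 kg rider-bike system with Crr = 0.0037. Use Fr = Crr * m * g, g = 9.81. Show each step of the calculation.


m * g = 71.4 * 9.81 = 700.434 N
Fr = 0.0037 * 700.434 = 2.592 N

2.592 N


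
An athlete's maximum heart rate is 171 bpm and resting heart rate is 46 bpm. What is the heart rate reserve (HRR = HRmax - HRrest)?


HRR = HRmax - HRrest
= 171 - 46
= 125 bpm

125 bpm


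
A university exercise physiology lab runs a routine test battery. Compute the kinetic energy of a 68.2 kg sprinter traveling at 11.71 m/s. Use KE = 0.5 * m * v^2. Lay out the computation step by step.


Velocity squared = 137.1241
KE = 0.5 * 68.2 * 137.1241 = 4675.93 J

4675.93 J


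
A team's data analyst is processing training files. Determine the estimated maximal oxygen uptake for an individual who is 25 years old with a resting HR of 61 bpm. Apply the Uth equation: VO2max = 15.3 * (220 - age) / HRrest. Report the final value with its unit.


HRmax = 220 - 25 = 195
VO2max = 15.3 * (195 / 61)
= 15.3 * 3.1967
= 48.91 mL/kg/min

48.91 mL/kg/min


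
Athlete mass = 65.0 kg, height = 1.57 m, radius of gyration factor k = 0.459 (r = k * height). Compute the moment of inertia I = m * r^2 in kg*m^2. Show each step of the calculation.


r = k * height = 0.459 * 1.57 = 0.72063 m
r^2 = 0.72063^2 = 0.519308
I = 65.0 * 0.519308 = 33.755 kg*m^2

33.755 kg*m^2


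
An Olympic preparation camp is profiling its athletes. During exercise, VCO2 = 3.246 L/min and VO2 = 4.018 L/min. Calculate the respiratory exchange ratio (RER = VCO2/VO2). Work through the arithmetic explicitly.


RER = VCO2 / VO2
= 3.246 / 4.018
= 0.8079

0.8079


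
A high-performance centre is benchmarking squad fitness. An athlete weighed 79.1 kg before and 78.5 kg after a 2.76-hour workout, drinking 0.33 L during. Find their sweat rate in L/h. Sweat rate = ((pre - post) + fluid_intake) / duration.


Body mass change = 0.6 kg
Total sweat loss = 0.6 + 0.33 = 0.93 L
Rate = 0.93 / 2.76 = 0.337 L/h

0.337 L/h


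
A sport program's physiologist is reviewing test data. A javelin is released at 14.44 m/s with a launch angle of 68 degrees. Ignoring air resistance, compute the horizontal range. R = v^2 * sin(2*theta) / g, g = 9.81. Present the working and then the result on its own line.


Launch speed squared = 208.5136
sin(2 * 68 deg) = 0.694658
Range = 208.5136 * 0.694658 / 9.81
= 14.765 m

14.765 m


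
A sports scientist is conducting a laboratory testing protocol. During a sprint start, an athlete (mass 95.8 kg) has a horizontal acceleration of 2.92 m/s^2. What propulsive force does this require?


Propulsive force = mass * acceleration
= 95.8 kg * 2.92 m/s^2
= 279.74 N

279.74 N


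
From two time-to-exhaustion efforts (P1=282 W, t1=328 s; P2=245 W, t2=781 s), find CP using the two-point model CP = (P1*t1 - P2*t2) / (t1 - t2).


Work in trial 1 = 92496 J
Work in trial 2 = 191345 J
Delta work = -98849 J
Delta time = -453 s
CP = -98849 / -453 = 218.21 W

218.21 W


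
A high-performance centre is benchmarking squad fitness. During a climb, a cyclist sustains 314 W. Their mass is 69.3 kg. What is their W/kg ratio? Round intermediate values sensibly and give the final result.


Power-to-weight = 314 W / 69.3 kg
= 4.531 W/kg

4.531 W/kg


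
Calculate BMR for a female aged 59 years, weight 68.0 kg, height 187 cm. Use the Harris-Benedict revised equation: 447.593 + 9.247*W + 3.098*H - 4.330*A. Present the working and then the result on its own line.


Substituting values:
W term = 9.247 * 68.0 = 628.796
H term = 3.098 * 187 = 579.326
A term = 4.330 * 59 = 255.47
BMR = 1400.25 kcal/day

1400.25 kcal/day


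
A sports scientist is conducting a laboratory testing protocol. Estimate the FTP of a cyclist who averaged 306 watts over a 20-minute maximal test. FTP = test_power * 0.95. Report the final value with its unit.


FTP = 306 * 0.95 = 290.7 W

290.7 W


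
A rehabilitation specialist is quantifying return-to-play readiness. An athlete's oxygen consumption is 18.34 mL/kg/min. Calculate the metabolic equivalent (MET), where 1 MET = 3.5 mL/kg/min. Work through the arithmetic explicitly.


MET = VO2 / 3.5
= 18.34 / 3.5
= 5.24 METs

5.24 METs


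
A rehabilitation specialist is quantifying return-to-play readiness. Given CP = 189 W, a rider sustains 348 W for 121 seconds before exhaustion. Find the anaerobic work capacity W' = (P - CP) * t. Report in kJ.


Excess power = 348 - 189 = 159 W
Work above CP = 159 * 121 = 19239 J
W' = 19.239 kJ

19.239 kJ


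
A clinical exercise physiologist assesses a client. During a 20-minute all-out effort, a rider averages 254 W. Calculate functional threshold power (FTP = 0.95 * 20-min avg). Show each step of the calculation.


FTP = 0.95 * 254
= 241.3 W

241.3 W


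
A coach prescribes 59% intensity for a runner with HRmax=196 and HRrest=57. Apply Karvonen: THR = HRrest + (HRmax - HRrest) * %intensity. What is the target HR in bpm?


Heart rate reserve = 196 - 57 = 139
Intensity fraction = 59 / 100 = 0.59
THR = 57 + 139 * 0.59 = 139.01 bpm

139.01 bpm


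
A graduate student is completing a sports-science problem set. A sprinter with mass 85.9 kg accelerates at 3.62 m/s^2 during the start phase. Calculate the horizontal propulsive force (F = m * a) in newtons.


F = m * a
= 85.9 * 3.62
= 310.96 N

310.96 N


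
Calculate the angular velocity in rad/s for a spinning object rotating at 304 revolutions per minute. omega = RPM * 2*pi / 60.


omega = RPM * 2*pi / 60
= 304 * 6.28318531 / 60
= 31.835 rad/s

31.835 rad/s


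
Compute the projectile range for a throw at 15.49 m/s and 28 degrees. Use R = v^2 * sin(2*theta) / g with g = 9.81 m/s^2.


Two times the angle = 56 degrees
sin(56) = 0.829038
R = 239.9401 * 0.829038 / 9.81 = 20.277 m

20.277 m


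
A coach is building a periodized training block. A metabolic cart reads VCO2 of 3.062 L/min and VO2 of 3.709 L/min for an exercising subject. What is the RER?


RER = VCO2 / VO2 = 3.062 / 3.709 = 0.8256

0.8256


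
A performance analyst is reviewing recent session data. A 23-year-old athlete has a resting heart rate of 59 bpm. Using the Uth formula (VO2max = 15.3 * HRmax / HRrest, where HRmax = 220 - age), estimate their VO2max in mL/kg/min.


HRmax = 220 - 23 = 197 bpm
Ratio = HRmax / HRrest = 197 / 59 = 3.339
VO2max = 15.3 * 3.339 = 51.09 mL/kg/min

51.09 mL/kg/min


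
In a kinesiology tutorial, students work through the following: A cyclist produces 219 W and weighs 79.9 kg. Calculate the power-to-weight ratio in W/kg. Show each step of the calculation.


P/W = power / mass
= 219 / 79.9
= 2.741 W/kg

2.741 W/kg


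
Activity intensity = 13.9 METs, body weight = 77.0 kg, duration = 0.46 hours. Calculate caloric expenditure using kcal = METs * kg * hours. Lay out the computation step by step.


kcal = 13.9 * 77.0 * 0.46
= 1070.3 * 0.46
= 492.34 kcal

492.34 kcal


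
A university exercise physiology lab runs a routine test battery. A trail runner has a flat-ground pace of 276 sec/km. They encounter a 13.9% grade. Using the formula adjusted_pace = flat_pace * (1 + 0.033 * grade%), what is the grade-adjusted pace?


Grade factor = 1 + 0.033 * 13.9 = 1.4587
Adjusted = 276 * 1.4587 = 402.6 sec/km

402.6 s/km


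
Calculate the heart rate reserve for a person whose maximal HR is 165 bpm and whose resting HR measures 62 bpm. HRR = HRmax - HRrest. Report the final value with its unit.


HRmax = 165 bpm
HRrest = 62 bpm
HRR = 165 - 62 = 103 bpm

103 bpm


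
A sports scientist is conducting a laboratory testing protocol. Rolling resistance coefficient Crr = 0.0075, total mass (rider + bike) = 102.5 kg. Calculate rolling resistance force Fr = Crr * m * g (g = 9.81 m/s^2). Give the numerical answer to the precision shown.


Fr = Crr * m * g
= 0.0075 * 102.5 * 9.81
= 7.541 N

7.541 N


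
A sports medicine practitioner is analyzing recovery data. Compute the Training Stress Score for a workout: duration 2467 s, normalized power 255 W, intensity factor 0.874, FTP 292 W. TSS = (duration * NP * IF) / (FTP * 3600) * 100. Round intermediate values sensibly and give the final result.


Product = 2467 * 255 * 0.874 = 549820.29
Base = 292 * 3600 = 1051200
TSS = 549820.29 / 1051200 * 100 = 52.3

52.3 TSS


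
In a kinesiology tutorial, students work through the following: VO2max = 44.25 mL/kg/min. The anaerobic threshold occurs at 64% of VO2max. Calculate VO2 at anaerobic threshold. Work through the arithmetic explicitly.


AT fraction = 64 / 100 = 0.64
AT VO2 = 44.25 * 0.64
= 28.32 mL/kg/min

28.32 mL/kg/min


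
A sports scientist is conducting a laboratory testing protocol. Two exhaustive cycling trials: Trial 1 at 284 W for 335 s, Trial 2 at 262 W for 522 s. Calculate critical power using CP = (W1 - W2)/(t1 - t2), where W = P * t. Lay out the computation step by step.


W1 = 284 * 335 = 95140 J
W2 = 262 * 522 = 136764 J
CP = (95140 - 136764) / (335 - 522)
= -41624 / -187
= 222.59 W

222.59 W


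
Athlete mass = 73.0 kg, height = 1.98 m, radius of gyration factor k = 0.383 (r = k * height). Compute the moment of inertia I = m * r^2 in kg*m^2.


r = k * height = 0.383 * 1.98 = 0.75834 m
r^2 = 0.75834^2 = 0.57508
I = 73.0 * 0.57508 = 41.981 kg*m^2

41.981 kg*m^2


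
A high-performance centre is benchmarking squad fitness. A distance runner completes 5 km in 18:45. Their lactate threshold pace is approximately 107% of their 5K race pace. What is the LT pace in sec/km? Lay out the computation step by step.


Convert to seconds: 18 min 45 s = 1125 s
Pace per km = 1125 / 5 = 225.0 s/km
LT pace = 225.0 * 1.07 = 240.75 s/km

240.75 s/km


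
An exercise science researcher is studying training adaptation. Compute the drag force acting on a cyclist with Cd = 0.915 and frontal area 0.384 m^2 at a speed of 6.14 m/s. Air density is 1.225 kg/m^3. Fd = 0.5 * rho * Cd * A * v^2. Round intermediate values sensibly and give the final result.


Step 1: v^2 = 37.6996
Step 2: Fd = 0.5 * 1.225 * 0.915 * 0.384 * 37.6996
= 8.113 N

8.113 N


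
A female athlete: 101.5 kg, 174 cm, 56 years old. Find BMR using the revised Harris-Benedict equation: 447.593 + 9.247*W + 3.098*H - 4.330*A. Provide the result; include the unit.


Intercept = 447.593
Weight contribution = 9.247 * 101.5 = 938.5705
Height contribution = 3.098 * 174 = 539.052
Age contribution = 4.33 * 56 = 242.48
BMR = 447.593 + 938.5705 + 539.052 - 242.48
= 1682.74 kcal/day

1682.74 kcal/day


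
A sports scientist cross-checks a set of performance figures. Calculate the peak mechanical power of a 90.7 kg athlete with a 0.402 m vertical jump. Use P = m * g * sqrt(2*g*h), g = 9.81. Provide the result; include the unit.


First, sqrt(2gh) = sqrt(2 * 9.81 * 0.402)
= sqrt(7.88724) = 2.808423 m/s
Power = 90.7 * 9.81 * 2.808423 = 2498.84 W

2498.84 W


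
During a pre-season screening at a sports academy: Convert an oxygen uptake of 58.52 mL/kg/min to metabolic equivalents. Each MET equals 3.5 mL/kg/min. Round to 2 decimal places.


One MET = 3.5 mL/kg/min
Number of METs = 58.52 / 3.5
= 16.72 METs

16.72 METs


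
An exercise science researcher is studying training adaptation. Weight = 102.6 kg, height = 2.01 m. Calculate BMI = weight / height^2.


height^2 = 2.01^2 = 4.0401
BMI = 102.6 / 4.0401 = 25.4 kg/m^2

25.4 kg/m^2


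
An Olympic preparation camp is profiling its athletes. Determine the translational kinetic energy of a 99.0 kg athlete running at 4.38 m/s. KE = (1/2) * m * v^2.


KE = 0.5 * m * v^2
= 0.5 * 99.0 * 4.38^2
= 0.5 * 99.0 * 19.1844
= 949.63 J

949.63 J


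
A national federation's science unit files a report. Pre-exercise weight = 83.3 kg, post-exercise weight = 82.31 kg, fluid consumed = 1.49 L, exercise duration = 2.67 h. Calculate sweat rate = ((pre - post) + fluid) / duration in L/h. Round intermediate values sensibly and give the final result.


Weight loss = 83.3 - 82.31 = 0.99 kg (approx L)
Total sweat = 0.99 + 1.49 = 2.48 L
Sweat rate = 2.48 / 2.67 = 0.929 L/h

0.929 L/h


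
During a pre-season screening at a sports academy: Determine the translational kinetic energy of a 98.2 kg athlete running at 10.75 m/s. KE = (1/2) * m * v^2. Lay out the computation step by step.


KE = 0.5 * m * v^2
= 0.5 * 98.2 * 10.75^2
= 0.5 * 98.2 * 115.5625
= 5674.12 J

5674.12 J


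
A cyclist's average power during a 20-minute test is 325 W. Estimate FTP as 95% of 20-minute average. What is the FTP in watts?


FTP = 20-min power * 0.95
= 325 * 0.95
= 308.75 W

308.75 W


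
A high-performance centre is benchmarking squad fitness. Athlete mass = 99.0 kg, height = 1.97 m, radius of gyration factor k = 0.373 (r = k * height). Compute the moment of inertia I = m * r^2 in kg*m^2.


r = k * height = 0.373 * 1.97 = 0.73481 m
r^2 = 0.73481^2 = 0.539946
I = 99.0 * 0.539946 = 53.455 kg*m^2

53.455 kg*m^2


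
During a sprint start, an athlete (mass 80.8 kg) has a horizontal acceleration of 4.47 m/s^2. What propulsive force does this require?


Propulsive force = mass * acceleration
= 80.8 kg * 4.47 m/s^2
= 361.18 N

361.18 N


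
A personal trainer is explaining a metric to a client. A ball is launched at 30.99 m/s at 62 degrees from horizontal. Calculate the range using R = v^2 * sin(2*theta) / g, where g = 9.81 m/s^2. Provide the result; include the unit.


sin(2 * 62) = sin(124) = 0.829038
v^2 = 30.99^2 = 960.3801
R = 960.3801 * 0.829038 / 9.81
= 81.161 m

81.161 m


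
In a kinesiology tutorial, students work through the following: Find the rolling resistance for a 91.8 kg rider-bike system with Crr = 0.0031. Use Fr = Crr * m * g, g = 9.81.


m * g = 91.8 * 9.81 = 900.558 N
Fr = 0.0031 * 900.558 = 2.792 N

2.792 N


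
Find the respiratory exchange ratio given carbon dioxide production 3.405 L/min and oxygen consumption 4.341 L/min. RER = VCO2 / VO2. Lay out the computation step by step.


VCO2 = 3.405 L/min
VO2 = 4.341 L/min
RER = 3.405 / 4.341 = 0.7844

0.7844


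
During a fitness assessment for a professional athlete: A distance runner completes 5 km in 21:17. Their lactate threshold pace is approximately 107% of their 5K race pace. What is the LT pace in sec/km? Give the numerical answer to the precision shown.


Convert to seconds: 21 min 17 s = 1277 s
Pace per km = 1277 / 5 = 255.4 s/km
LT pace = 255.4 * 1.07 = 273.28 s/km

273.28 s/km


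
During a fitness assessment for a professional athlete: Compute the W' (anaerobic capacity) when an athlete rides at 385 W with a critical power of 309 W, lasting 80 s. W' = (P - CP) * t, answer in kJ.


Above-CP power = 76 W
Duration = 80 s
W' = 76 * 80 = 6080 J
Convert: 6080 / 1000 = 6.08 kJ

6.08 kJ


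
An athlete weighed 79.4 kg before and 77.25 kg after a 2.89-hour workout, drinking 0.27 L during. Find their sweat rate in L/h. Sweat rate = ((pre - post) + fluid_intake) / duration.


Body mass change = 2.15 kg
Total sweat loss = 2.15 + 0.27 = 2.42 L
Rate = 2.42 / 2.89 = 0.837 L/h

0.837 L/h


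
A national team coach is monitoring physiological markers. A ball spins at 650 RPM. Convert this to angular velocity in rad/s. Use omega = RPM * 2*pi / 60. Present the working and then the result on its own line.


omega = 650 * 2 * pi / 60
= 650 * 6.28318531 / 60
= 4084.07 / 60
= 68.068 rad/s

68.068 rad/s


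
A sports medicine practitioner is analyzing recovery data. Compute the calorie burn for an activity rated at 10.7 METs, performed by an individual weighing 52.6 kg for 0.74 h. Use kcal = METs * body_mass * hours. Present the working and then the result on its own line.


Product of METs and mass = 10.7 * 52.6 = 562.82
Total kcal = 562.82 * 0.74 = 416.49 kcal

416.49 kcal


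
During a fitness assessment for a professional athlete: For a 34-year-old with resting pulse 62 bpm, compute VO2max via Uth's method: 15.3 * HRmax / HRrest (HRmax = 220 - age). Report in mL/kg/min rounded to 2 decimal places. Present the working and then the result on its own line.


Step 1: HRmax = 220 - 34 = 186 bpm
Step 2: Ratio = 186 / 62 = 3.0
Step 3: VO2max = 15.3 * 3.0 = 45.9 mL/kg/min

45.9 mL/kg/min


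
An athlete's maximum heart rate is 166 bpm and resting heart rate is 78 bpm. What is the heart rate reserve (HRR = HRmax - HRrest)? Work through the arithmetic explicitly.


HRR = HRmax - HRrest
= 166 - 78
= 88 bpm

88 bpm


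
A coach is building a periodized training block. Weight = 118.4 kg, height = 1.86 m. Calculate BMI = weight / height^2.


height^2 = 1.86^2 = 3.4596
BMI = 118.4 / 3.4596 = 34.22 kg/m^2

34.22 kg/m^2


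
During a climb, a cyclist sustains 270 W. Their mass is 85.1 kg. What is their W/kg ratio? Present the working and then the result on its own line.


Power-to-weight = 270 W / 85.1 kg
= 3.173 W/kg

3.173 W/kg


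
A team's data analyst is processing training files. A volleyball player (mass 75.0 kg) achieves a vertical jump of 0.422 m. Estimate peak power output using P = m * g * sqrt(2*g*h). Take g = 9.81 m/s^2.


2 * g * h = 2 * 9.81 * 0.422 = 8.27964
sqrt(8.27964) = 2.877436 m/s
P = 75.0 * 9.81 * 2.877436 = 2117.07 W

2117.07 W


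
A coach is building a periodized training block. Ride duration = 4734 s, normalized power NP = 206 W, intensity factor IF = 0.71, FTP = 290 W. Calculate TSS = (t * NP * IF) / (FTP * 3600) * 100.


Numerator = 4734 * 206 * 0.71 = 692394.84
Denominator = 290 * 3600 = 1044000
TSS = 692394.84 / 1044000 * 100
= 66.32

66.32 TSS


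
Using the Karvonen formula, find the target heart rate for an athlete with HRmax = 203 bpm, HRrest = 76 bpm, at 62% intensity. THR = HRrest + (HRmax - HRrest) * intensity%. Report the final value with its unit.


HRR = 203 - 76 = 127
THR = 76 + 127 * 0.62
= 76 + 78.74
= 154.74 bpm

154.74 bpm


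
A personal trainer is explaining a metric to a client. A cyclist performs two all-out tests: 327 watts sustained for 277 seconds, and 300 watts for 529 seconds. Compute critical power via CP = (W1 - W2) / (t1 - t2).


W1 = P1 * t1 = 327 * 277 = 90579 J
W2 = P2 * t2 = 300 * 529 = 158700 J
CP = (90579 - 158700) / (277 - 529)
= 270.32 W

270.32 W


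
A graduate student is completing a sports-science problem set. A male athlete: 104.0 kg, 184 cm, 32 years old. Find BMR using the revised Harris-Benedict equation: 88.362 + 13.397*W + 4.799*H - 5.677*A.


Intercept = 88.362
Weight contribution = 13.397 * 104.0 = 1393.288
Height contribution = 4.799 * 184 = 883.016
Age contribution = 5.677 * 32 = 181.664
BMR = 88.362 + 1393.288 + 883.016 - 181.664
= 2183.0 kcal/day

2183.0 kcal/day


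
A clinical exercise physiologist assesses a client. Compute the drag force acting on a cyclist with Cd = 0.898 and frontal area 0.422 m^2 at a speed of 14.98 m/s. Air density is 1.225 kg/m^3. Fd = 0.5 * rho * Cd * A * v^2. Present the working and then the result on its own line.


Step 1: v^2 = 224.4004
Step 2: Fd = 0.5 * 1.225 * 0.898 * 0.422 * 224.4004
= 52.086 N

52.086 N


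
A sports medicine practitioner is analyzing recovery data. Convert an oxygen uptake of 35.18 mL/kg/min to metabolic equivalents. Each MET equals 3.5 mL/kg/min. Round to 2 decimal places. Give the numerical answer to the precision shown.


One MET = 3.5 mL/kg/min
Number of METs = 35.18 / 3.5
= 10.05 METs

10.05 METs


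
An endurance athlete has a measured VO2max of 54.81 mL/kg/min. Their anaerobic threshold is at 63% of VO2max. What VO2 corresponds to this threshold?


Anaerobic threshold VO2 = VO2max * 63%
= 54.81 * 0.63
= 34.53 mL/kg/min

34.53 mL/kg/min


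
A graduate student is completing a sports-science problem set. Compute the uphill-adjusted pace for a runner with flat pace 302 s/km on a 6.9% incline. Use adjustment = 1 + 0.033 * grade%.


Adjustment factor = 1 + 0.033 * 6.9 = 1.2277
Grade-adjusted pace = 302 * 1.2277 = 370.77 s/km

370.77 s/km


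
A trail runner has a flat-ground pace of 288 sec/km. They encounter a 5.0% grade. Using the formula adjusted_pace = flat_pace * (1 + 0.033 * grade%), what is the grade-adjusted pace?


Grade factor = 1 + 0.033 * 5.0 = 1.165
Adjusted = 288 * 1.165 = 335.52 sec/km

335.52 s/km


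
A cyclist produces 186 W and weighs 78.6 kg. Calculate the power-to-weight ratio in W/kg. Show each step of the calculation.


P/W = power / mass
= 186 / 78.6
= 2.366 W/kg

2.366 W/kg


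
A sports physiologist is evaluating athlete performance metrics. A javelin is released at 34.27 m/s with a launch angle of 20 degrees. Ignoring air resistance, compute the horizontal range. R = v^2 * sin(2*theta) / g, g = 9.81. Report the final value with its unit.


Launch speed squared = 1174.4329
sin(2 * 20 deg) = 0.642788
Range = 1174.4329 * 0.642788 / 9.81
= 76.953 m

76.953 m


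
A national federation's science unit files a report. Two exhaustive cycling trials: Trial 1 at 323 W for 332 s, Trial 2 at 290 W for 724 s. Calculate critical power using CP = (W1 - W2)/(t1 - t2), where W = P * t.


W1 = 323 * 332 = 107236 J
W2 = 290 * 724 = 209960 J
CP = (107236 - 209960) / (332 - 724)
= -102724 / -392
= 262.05 W

262.05 W


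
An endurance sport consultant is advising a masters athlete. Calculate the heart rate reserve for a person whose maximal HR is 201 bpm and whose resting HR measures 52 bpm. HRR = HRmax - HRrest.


HRmax = 201 bpm
HRrest = 52 bpm
HRR = 201 - 52 = 149 bpm

149 bpm


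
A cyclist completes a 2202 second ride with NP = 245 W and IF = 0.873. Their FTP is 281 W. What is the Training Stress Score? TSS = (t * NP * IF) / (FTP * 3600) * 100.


t * NP * IF = 2202 * 245 * 0.873 = 470974.77
FTP * 3600 = 1011600
TSS = (470974.77 / 1011600) * 100 = 46.56

46.56 TSS


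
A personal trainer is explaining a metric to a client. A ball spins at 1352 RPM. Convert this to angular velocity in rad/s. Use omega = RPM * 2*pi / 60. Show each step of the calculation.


omega = 1352 * 2 * pi / 60
= 1352 * 6.28318531 / 60
= 8494.867 / 60
= 141.581 rad/s

141.581 rad/s


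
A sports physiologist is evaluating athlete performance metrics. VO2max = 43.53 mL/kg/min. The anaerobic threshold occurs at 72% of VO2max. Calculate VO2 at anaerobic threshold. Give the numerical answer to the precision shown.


AT fraction = 72 / 100 = 0.72
AT VO2 = 43.53 * 0.72
= 31.34 mL/kg/min

31.34 mL/kg/min


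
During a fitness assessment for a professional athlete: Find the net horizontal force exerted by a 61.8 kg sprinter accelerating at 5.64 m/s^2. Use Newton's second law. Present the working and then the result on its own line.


Newton's second law: F = m * a
F = 61.8 * 5.64 = 348.55 N

348.55 N


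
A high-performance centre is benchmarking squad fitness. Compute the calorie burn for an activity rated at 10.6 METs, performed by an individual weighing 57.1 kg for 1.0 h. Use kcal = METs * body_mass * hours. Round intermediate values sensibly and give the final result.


Product of METs and mass = 10.6 * 57.1 = 605.26
Total kcal = 605.26 * 1.0 = 605.26 kcal

605.26 kcal


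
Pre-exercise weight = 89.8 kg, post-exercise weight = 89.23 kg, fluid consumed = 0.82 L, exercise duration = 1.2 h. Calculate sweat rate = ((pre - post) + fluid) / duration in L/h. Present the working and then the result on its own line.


Weight loss = 89.8 - 89.23 = 0.57 kg (approx L)
Total sweat = 0.57 + 0.82 = 1.39 L
Sweat rate = 1.39 / 1.2 = 1.158 L/h

1.158 L/h


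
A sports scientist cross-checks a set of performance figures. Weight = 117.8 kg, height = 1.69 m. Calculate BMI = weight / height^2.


height^2 = 1.69^2 = 2.8561
BMI = 117.8 / 2.8561 = 41.25 kg/m^2

41.25 kg/m^2


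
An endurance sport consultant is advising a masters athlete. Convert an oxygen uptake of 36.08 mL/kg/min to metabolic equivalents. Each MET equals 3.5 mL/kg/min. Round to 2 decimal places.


One MET = 3.5 mL/kg/min
Number of METs = 36.08 / 3.5
= 10.31 METs

10.31 METs


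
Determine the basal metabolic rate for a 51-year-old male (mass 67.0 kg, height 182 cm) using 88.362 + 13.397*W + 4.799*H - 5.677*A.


BMR = 88.362 + 13.397*67.0 + 4.799*182 - 5.677*51
= 1569.85 kcal/day

1569.85 kcal/day


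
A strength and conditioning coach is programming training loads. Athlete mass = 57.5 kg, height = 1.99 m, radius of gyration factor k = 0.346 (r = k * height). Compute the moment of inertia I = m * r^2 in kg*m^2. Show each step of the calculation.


r = k * height = 0.346 * 1.99 = 0.68854 m
r^2 = 0.68854^2 = 0.474087
I = 57.5 * 0.474087 = 27.26 kg*m^2

27.26 kg*m^2


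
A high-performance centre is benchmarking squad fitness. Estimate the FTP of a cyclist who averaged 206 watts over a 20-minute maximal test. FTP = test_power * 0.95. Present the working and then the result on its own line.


FTP = 206 * 0.95 = 195.7 W

195.7 W


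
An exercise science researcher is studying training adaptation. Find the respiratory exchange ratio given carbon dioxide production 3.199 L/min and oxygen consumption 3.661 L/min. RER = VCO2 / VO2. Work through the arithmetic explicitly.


VCO2 = 3.199 L/min
VO2 = 3.661 L/min
RER = 3.199 / 3.661 = 0.8738

0.8738


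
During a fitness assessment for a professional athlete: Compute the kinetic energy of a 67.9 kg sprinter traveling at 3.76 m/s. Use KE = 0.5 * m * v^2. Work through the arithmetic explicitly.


Velocity squared = 14.1376
KE = 0.5 * 67.9 * 14.1376 = 479.97 J

479.97 J


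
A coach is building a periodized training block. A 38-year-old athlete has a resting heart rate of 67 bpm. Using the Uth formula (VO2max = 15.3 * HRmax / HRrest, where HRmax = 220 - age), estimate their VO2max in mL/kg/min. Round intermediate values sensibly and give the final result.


HRmax = 220 - 38 = 182 bpm
Ratio = HRmax / HRrest = 182 / 67 = 2.7164
VO2max = 15.3 * 2.7164 = 41.56 mL/kg/min

41.56 mL/kg/min


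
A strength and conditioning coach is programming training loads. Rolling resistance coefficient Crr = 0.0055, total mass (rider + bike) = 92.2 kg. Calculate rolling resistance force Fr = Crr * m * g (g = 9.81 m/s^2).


Fr = Crr * m * g
= 0.0055 * 92.2 * 9.81
= 4.975 N

4.975 N


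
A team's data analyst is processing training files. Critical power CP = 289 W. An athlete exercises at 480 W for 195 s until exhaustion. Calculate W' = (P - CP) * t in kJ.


P - CP = 480 - 289 = 191 W
W' = 191 * 195 = 37245 J
= 37245 / 1000 = 37.245 kJ

37.245 kJ


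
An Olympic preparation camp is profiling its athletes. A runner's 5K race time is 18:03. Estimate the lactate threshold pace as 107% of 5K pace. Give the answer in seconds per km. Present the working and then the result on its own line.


Total race time = 18*60 + 3 = 1083 seconds
5K pace = 1083 / 5 = 216.6 sec/km
LT pace = 216.6 * 1.07 = 231.76 sec/km

231.76 s/km


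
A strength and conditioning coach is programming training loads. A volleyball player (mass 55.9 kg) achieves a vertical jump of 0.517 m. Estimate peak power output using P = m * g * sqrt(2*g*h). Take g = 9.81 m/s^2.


2 * g * h = 2 * 9.81 * 0.517 = 10.14354
sqrt(10.14354) = 3.184892 m/s
P = 55.9 * 9.81 * 3.184892 = 1746.53 W

1746.53 W


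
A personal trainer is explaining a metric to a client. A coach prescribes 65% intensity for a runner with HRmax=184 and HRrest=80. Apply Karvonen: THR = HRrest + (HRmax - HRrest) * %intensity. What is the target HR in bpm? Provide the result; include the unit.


Heart rate reserve = 184 - 80 = 104
Intensity fraction = 65 / 100 = 0.65
THR = 80 + 104 * 0.65 = 147.6 bpm

147.6 bpm


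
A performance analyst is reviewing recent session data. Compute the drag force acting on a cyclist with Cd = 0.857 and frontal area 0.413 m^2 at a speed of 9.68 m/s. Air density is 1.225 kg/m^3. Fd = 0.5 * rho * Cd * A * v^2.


Step 1: v^2 = 93.7024
Step 2: Fd = 0.5 * 1.225 * 0.857 * 0.413 * 93.7024
= 20.314 N

20.314 N


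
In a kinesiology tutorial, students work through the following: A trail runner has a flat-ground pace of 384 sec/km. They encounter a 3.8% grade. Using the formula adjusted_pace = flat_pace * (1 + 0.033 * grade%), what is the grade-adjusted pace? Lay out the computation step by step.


Grade factor = 1 + 0.033 * 3.8 = 1.1254
Adjusted = 384 * 1.1254 = 432.15 sec/km

432.15 s/km


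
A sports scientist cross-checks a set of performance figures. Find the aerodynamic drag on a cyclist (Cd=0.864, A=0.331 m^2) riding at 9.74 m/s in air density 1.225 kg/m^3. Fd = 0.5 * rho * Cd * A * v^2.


Fd = 0.5 * 1.225 * 0.864 * 0.331 * 9.74^2
= 0.5 * 1.225 * 0.864 * 0.331 * 94.8676
= 16.618 N

16.618 N


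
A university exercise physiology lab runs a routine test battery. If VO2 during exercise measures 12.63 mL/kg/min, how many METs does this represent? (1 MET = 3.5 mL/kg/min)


METs = VO2 / 3.5 = 12.63 / 3.5 = 3.61

3.61 METs


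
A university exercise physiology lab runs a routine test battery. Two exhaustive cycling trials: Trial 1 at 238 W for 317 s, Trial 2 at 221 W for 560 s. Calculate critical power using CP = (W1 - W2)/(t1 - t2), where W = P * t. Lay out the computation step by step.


W1 = 238 * 317 = 75446 J
W2 = 221 * 560 = 123760 J
CP = (75446 - 123760) / (317 - 560)
= -48314 / -243
= 198.82 W

198.82 W


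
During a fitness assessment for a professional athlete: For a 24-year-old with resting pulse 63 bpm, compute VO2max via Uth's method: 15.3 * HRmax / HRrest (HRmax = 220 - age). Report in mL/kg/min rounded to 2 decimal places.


Step 1: HRmax = 220 - 24 = 196 bpm
Step 2: Ratio = 196 / 63 = 3.1111
Step 3: VO2max = 15.3 * 3.1111 = 47.6 mL/kg/min

47.6 mL/kg/min


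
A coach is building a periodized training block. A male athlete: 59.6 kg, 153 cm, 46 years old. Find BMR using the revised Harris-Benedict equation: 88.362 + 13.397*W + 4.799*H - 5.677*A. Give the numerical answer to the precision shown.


Intercept = 88.362
Weight contribution = 13.397 * 59.6 = 798.4612
Height contribution = 4.799 * 153 = 734.247
Age contribution = 5.677 * 46 = 261.142
BMR = 88.362 + 798.4612 + 734.247 - 261.142
= 1359.93 kcal/day

1359.93 kcal/day


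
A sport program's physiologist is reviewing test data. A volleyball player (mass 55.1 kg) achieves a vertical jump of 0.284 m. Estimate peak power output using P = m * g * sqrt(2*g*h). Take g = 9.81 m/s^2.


2 * g * h = 2 * 9.81 * 0.284 = 5.57208
sqrt(5.57208) = 2.360525 m/s
P = 55.1 * 9.81 * 2.360525 = 1275.94 W

1275.94 W


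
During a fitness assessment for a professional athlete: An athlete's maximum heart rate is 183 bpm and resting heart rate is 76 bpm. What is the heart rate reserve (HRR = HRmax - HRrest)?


HRR = HRmax - HRrest
= 183 - 76
= 107 bpm

107 bpm


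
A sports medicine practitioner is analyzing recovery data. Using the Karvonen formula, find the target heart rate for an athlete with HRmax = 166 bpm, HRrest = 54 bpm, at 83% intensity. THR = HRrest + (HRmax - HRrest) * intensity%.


HRR = 166 - 54 = 112
THR = 54 + 112 * 0.83
= 54 + 92.96
= 146.96 bpm

146.96 bpm


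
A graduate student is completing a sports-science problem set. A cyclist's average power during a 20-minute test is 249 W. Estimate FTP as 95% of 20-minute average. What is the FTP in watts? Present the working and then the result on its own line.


FTP = 20-min power * 0.95
= 249 * 0.95
= 236.55 W

236.55 W


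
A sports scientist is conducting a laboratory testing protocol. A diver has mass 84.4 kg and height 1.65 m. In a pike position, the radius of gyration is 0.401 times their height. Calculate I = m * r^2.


r = 0.401 * 1.65 = 0.66165 m
I = m * r^2 = 84.4 * 0.437781 = 36.949 kg*m^2

36.949 kg*m^2


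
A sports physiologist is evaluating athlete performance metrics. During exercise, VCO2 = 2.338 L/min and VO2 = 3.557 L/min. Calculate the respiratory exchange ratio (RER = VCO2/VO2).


RER = VCO2 / VO2
= 2.338 / 3.557
= 0.6573

0.6573


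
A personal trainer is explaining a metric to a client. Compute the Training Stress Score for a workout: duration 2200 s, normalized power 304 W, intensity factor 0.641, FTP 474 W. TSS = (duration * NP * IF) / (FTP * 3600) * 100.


Product = 2200 * 304 * 0.641 = 428700.8
Base = 474 * 3600 = 1706400
TSS = 428700.8 / 1706400 * 100 = 25.12

25.12 TSS


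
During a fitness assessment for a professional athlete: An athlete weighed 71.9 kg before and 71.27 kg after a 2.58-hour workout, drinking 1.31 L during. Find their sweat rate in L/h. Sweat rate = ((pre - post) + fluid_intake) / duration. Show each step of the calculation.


Body mass change = 0.63 kg
Total sweat loss = 0.63 + 1.31 = 1.94 L
Rate = 1.94 / 2.58 = 0.752 L/h

0.752 L/h


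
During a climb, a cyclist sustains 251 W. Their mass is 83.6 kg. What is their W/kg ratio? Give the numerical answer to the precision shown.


Power-to-weight = 251 W / 83.6 kg
= 3.002 W/kg

3.002 W/kg


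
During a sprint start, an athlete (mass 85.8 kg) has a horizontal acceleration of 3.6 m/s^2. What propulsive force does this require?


Propulsive force = mass * acceleration
= 85.8 kg * 3.6 m/s^2
= 308.88 N

308.88 N


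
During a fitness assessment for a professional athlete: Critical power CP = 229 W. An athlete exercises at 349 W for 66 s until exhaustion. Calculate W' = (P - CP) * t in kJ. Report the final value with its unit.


P - CP = 349 - 229 = 120 W
W' = 120 * 66 = 7920 J
= 7920 / 1000 = 7.92 kJ

7.92 kJ


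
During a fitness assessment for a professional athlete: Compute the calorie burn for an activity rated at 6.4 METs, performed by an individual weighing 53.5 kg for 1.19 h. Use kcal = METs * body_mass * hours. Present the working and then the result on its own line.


Product of METs and mass = 6.4 * 53.5 = 342.4
Total kcal = 342.4 * 1.19 = 407.46 kcal

407.46 kcal


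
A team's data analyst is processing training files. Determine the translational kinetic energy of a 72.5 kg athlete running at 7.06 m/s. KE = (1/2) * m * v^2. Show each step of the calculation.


KE = 0.5 * m * v^2
= 0.5 * 72.5 * 7.06^2
= 0.5 * 72.5 * 49.8436
= 1806.83 J

1806.83 J


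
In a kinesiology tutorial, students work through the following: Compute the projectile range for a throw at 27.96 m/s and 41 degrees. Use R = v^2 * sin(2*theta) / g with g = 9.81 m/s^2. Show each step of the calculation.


Two times the angle = 82 degrees
sin(82) = 0.990268
R = 781.7616 * 0.990268 / 9.81 = 78.915 m

78.915 m


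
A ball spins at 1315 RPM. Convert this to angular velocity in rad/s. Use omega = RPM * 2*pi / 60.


omega = 1315 * 2 * pi / 60
= 1315 * 6.28318531 / 60
= 8262.389 / 60
= 137.706 rad/s

137.706 rad/s


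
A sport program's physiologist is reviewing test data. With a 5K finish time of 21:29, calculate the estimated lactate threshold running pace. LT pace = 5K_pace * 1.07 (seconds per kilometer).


Race duration = 1289 s for 5 km
Average pace = 1289 / 5 = 257.8 s/km
LT pace = 257.8 * 1.07
= 275.85 s/km

275.85 s/km


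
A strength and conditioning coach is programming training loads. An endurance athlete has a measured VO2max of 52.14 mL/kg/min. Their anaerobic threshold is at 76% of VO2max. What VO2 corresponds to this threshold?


Anaerobic threshold VO2 = VO2max * 76%
= 52.14 * 0.76
= 39.63 mL/kg/min

39.63 mL/kg/min


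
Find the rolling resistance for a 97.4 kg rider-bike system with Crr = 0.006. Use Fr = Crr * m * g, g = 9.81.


m * g = 97.4 * 9.81 = 955.494 N
Fr = 0.006 * 955.494 = 5.733 N

5.733 N


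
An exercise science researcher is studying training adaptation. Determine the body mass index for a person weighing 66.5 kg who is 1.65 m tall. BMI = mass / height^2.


BMI = mass / height^2
= 66.5 / 1.65^2
= 66.5 / 2.7225
= 24.43 kg/m^2

24.43 kg/m^2


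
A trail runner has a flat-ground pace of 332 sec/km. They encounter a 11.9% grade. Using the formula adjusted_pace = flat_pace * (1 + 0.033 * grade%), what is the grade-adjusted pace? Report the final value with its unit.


Grade factor = 1 + 0.033 * 11.9 = 1.3927
Adjusted = 332 * 1.3927 = 462.38 sec/km

462.38 s/km


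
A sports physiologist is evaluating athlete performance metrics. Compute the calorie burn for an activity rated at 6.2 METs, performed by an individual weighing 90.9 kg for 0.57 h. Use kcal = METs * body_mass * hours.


Product of METs and mass = 6.2 * 90.9 = 563.58
Total kcal = 563.58 * 0.57 = 321.24 kcal

321.24 kcal


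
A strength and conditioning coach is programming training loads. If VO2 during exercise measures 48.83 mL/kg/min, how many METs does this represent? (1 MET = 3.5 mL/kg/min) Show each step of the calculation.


METs = VO2 / 3.5 = 48.83 / 3.5 = 13.95

13.95 METs


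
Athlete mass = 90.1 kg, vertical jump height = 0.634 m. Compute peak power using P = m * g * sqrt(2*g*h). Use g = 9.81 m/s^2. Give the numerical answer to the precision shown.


sqrt(2 * 9.81 * 0.634) = sqrt(12.43908) = 3.526908 m/s
P = 90.1 * 9.81 * 3.526908
= 3117.37 W

3117.37 W


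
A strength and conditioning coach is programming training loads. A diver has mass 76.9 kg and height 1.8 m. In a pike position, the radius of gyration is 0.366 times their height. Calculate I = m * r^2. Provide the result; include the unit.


r = 0.366 * 1.8 = 0.6588 m
I = m * r^2 = 76.9 * 0.434017 = 33.376 kg*m^2

33.376 kg*m^2
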